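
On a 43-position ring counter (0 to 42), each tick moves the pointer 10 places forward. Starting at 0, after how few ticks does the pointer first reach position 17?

6

The inverse of 10 mod 43 is 13 (since 10·13 = 130 ≡ 1).
So x ≡ 13·17 = 221 ≡ 6 (mod 43).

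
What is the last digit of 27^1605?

Powers of 7 mod 10 repeat with period 4: 7, 9, 3, 1.
1605 leaves remainder 1 on division by 4, so 27^1605 ends in 7.

7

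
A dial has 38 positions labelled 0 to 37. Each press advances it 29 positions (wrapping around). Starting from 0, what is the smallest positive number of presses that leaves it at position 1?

29·21 = 609 = 16·38 + 1, so 29⁻¹ ≡ 21 (mod 38).

21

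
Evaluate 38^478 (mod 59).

35

Square-and-reduce mod 59: 38^1≡38, 38^2≡28, 38^4≡17, 38^8≡53, 38^16≡36, 38^32≡57, 38^64≡4, 38^128≡16, 38^256≡20.
Since 478 = 2 + 4 + 8 + 16 + 64 + 128 + 256 in binary, 38^478 ≡ 28·17·53·36·4·16·20 ≡ 35 (mod 59).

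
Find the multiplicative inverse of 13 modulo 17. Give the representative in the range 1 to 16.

4

17 = 1·13 + 4
13 = 3·4 + 1
4 = 4·1 + 0
Back-substituting gives 13·4 ≡ 1 (mod 17).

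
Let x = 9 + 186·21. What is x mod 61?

186·21 = 3906.
3906 = 64·61 + 2, so 3906 mod 61 = 2.
(9 + 2) mod 61 = 11.

11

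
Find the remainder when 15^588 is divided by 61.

By repeated squaring mod 61: 15^1≡15, 15^2≡42, 15^4≡56, 15^8≡25, 15^16≡15, 15^32≡42, 15^64≡56, 15^128≡25, 15^256≡15, 15^512≡42.
588 = 4 + 8 + 64 + 512, so 15^588 ≡ 56·25·56·42 ≡ 20 (mod 61).

20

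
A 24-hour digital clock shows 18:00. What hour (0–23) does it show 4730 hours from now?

4730 = 197·24 + 2, so 4730 mod 24 = 2.
(18 + 2) mod 24 = 20.

20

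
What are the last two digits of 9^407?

69

By repeated squaring mod 100: 9^1≡9, 9^2≡81, 9^4≡61, 9^8≡21, 9^16≡41, 9^32≡81, 9^64≡61, 9^128≡21, 9^256≡41.
407 = 1 + 2 + 4 + 16 + 128 + 256, so 9^407 ≡ 9·81·61·41·21·41 ≡ 69 (mod 100).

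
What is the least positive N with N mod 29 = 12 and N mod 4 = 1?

Since 4·22 ≡ 1 (mod 29), take x = 1 + 4·((12−1)·22 mod 29) = 1 + 4·10 = 41.
Check: 41 mod 29 = 12, 41 mod 4 = 1.

41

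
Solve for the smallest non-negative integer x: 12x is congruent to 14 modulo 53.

10

12⁻¹ ≡ 31 (mod 53) because 12·31 = 372 = 7·53 + 1.
Multiplying both sides by 31: x ≡ 31·14 = 434 ≡ 10 (mod 53).
Check: 12·10 = 120 = 2·53 + 14.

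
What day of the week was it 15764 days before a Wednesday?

Dividing 15764 by 7 gives quotient 2252 and remainder 0.
Wednesday − 0 days → Wednesday.

Wednesday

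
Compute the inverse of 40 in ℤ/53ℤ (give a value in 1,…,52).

4

53 = 1·40 + 13
40 = 3·13 + 1
13 = 13·1 + 0
Back-substituting gives 40·4 ≡ 1 (mod 53).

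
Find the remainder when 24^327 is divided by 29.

Square-and-reduce mod 29: 24^1≡24, 24^2≡25, 24^4≡16, 24^8≡24, 24^16≡25, 24^32≡16, 24^64≡24, 24^128≡25, 24^256≡16.
Since 327 = 1 + 2 + 4 + 64 + 256 in binary, 24^327 ≡ 24·25·16·24·16 ≡ 7 (mod 29).

7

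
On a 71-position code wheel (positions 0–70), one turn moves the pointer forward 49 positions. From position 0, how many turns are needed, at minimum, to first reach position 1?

49·29 = 1421 = 20·71 + 1, so 49⁻¹ ≡ 29 (mod 71).

29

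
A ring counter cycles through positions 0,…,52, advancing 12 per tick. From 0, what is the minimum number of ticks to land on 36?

3

The inverse of 12 mod 53 is 31 (since 12·31 = 372 ≡ 1).
So x ≡ 31·36 = 1116 ≡ 3 (mod 53).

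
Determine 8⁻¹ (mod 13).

13 = 1·8 + 5
8 = 1·5 + 3
5 = 1·3 + 2
3 = 1·2 + 1
2 = 2·1 + 0
Back-substituting gives 8·5 ≡ 1 (mod 13).

5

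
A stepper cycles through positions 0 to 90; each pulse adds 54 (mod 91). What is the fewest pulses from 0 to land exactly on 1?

91 = 1·54 + 37
54 = 1·37 + 17
37 = 2·17 + 3
17 = 5·3 + 2
3 = 1·2 + 1
2 = 2·1 + 0
Back-substituting gives 54·59 ≡ 1 (mod 91).

59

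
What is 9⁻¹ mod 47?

21

47 = 5·9 + 2
9 = 4·2 + 1
2 = 2·1 + 0
Back-substituting gives 9·21 ≡ 1 (mod 47).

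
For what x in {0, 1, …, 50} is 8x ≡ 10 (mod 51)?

14

The inverse of 8 mod 51 is 32 (since 8·32 = 256 ≡ 1).
Multiplying both sides by 32: x ≡ 32·10 = 320 ≡ 14 (mod 51).
Check: 8·14 = 112 = 2·51 + 10.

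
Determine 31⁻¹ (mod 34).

34 = 1·31 + 3
31 = 10·3 + 1
3 = 3·1 + 0
Back-substituting gives 31·11 ≡ 1 (mod 34).

11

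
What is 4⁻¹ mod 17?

13

17 = 4·4 + 1
4 = 4·1 + 0
Back-substituting gives 4·13 ≡ 1 (mod 17).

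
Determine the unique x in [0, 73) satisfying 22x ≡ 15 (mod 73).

22⁻¹ ≡ 10 (mod 73) because 22·10 = 220 = 3·73 + 1.
So x ≡ 10·15 = 150 ≡ 4 (mod 73).
Check: 22·4 = 88 = 1·73 + 15.

4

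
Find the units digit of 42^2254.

The units digit of 42^n cycles with period 4: 2, 4, 8, 6, …
2254 leaves remainder 2 on division by 4, so 42^2254 ends in 4.

4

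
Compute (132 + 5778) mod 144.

5778 mod 144 = 18 (since 40·144 = 5760).
(132 + 18) mod 144 = 6.

6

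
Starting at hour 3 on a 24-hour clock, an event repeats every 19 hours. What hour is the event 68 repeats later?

68·19 = 1292.
1292 mod 24 = 20 (since 53·24 = 1272).
(3 + 20) mod 24 = 23.

23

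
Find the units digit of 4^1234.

Powers of 4 mod 10 repeat with period 2: 4, 6.
1234 mod 2 = 0, so the last digit matches 4^2 = 6.

6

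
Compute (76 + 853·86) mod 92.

18

853·86 = 73358.
73358 = 797·92 + 34, so 73358 mod 92 = 34.
(76 + 34) mod 92 = 18.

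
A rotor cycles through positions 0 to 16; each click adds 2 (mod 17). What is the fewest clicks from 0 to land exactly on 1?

17 = 8·2 + 1
2 = 2·1 + 0
Back-substituting gives 2·9 ≡ 1 (mod 17).

9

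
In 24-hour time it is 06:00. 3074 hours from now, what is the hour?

3074 = 128·24 + 2, so 3074 mod 24 = 2.
(6 + 2) mod 24 = 8.

8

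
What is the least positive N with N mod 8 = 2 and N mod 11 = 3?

58

x ≡ 2 (mod 8) gives x ∈ {2, 10, 18, 26, 34, 42, 50, 58}.
The first of these with x mod 11 = 3 is 58.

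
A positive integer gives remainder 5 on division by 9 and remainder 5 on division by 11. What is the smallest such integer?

Since 11·5 ≡ 1 (mod 9), take x = 5 + 11·((5−5)·5 mod 9) = 5 + 11·0 = 5.
Check: 5 mod 9 = 5, 5 mod 11 = 5.

5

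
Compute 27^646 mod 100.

Successive squares of 27 mod 100: 27^1≡27, 27^2≡29, 27^4≡41, 27^8≡81, 27^16≡61, 27^32≡21, 27^64≡41, 27^128≡81, 27^256≡61, 27^512≡21.
Since 646 = 2 + 4 + 128 + 512 in binary, 27^646 ≡ 29·41·81·21 ≡ 89 (mod 100).

89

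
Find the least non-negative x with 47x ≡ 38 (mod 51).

16

The inverse of 47 mod 51 is 38 (since 47·38 = 1786 ≡ 1).
So x ≡ 38·38 = 1444 ≡ 16 (mod 51).
Check: 47·16 = 752 = 14·51 + 38.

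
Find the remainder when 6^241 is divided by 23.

Successive squares of 6 mod 23: 6^1≡6, 6^2≡13, 6^4≡8, 6^8≡18, 6^16≡2, 6^32≡4, 6^64≡16, 6^128≡3.
241 = 1 + 16 + 32 + 64 + 128, so 6^241 ≡ 6·2·4·16·3 ≡ 4 (mod 23).

4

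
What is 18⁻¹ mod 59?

59 = 3·18 + 5
18 = 3·5 + 3
5 = 1·3 + 2
3 = 1·2 + 1
2 = 2·1 + 0
Back-substituting gives 18·23 ≡ 1 (mod 59).

23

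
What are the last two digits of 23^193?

By repeated squaring mod 100: 23^1≡23, 23^2≡29, 23^4≡41, 23^8≡81, 23^16≡61, 23^32≡21, 23^64≡41, 23^128≡81.
193 = 1 + 64 + 128, so 23^193 ≡ 23·41·81 ≡ 83 (mod 100).

83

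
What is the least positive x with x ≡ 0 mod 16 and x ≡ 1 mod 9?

x ≡ 1 (mod 9) gives x ∈ {1, 10, 19, 28, 37, 46, 55, 64}.
The first of these with x mod 16 = 0 is 64.

64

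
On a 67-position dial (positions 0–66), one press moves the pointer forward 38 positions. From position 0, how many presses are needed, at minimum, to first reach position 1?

38·30 = 1140 = 17·67 + 1, so 38⁻¹ ≡ 30 (mod 67).

30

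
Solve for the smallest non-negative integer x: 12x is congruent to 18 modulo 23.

The inverse of 12 mod 23 is 2 (since 12·2 = 24 ≡ 1).
So x ≡ 2·18 = 36 ≡ 13 (mod 23).

13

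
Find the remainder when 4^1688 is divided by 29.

Square-and-reduce mod 29: 4^1≡4, 4^2≡16, 4^4≡24, 4^8≡25, 4^16≡16, 4^32≡24, 4^64≡25, 4^128≡16, 4^256≡24, 4^512≡25, 4^1024≡16.
Since 1688 = 8 + 16 + 128 + 512 + 1024 in binary, 4^1688 ≡ 25·16·16·25·16 ≡ 25 (mod 29).

25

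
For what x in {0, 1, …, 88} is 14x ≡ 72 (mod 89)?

The inverse of 14 mod 89 is 70 (since 14·70 = 980 ≡ 1).
Multiplying both sides by 70: x ≡ 70·72 = 5040 ≡ 56 (mod 89).
Check: 14·56 = 784 = 8·89 + 72.

56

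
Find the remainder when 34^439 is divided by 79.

Successive squares of 34 mod 79: 34^1≡34, 34^2≡50, 34^4≡51, 34^8≡73, 34^16≡36, 34^32≡32, 34^64≡76, 34^128≡9, 34^256≡2.
Since 439 = 1 + 2 + 4 + 16 + 32 + 128 + 256 in binary, 34^439 ≡ 34·50·51·36·32·9·2 ≡ 63 (mod 79).

63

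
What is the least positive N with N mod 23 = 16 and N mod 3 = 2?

62

x ≡ 2 (mod 3) gives x ∈ {2, 5, 8, 11, 14, 17, 20, 23, …}.
The first of these with x mod 23 = 16 is 62.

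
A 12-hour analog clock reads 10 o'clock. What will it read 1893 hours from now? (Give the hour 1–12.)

1893 mod 12 = 9 (since 157·12 = 1884).
10 + 9 → 7 on a 12-hour dial.

7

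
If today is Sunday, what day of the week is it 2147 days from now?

2147 − 306·7 = 5, so 2147 ≡ 5 (mod 7).
Sunday + 5 days → Friday.

Friday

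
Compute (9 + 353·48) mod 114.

81

353·48 = 16944.
Dividing 16944 by 114 gives quotient 148 and remainder 72.
(9 + 72) mod 114 = 81.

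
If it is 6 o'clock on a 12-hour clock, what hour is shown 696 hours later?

696 = 58·12 + 0, so 696 mod 12 = 0.
6 + 0 → 6 on a 12-hour dial.

6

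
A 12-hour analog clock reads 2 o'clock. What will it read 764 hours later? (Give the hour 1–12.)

10

Dividing 764 by 12 gives quotient 63 and remainder 8.
2 + 8 → 10 on a 12-hour dial.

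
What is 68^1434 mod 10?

Last digits of 8^n: 8, 4, 2, 6 (period 4).
1434 leaves remainder 2 on division by 4, so 68^1434 ends in 4.

4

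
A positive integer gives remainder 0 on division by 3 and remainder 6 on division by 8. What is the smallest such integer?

x ≡ 0 (mod 3) gives x ∈ {0, 3, 6}.
The first of these with x mod 8 = 6 is 6.

6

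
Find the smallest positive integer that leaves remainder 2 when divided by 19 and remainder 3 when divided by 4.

x ≡ 3 (mod 4) gives x ∈ {3, 7, 11, 15, 19, 23, 27, 31, …}.
The first of these with x mod 19 = 2 is 59.

59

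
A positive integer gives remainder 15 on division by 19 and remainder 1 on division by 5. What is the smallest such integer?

Since 5·4 ≡ 1 (mod 19), take x = 1 + 5·((15−1)·4 mod 19) = 1 + 5·18 = 91.
Check: 91 mod 19 = 15, 91 mod 5 = 1.

91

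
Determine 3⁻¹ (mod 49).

33

49 = 16·3 + 1
3 = 3·1 + 0
Back-substituting gives 3·33 ≡ 1 (mod 49).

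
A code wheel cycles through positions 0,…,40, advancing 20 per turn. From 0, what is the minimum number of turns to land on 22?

38

20⁻¹ ≡ 39 (mod 41) because 20·39 = 780 = 19·41 + 1.
So x ≡ 39·22 = 858 ≡ 38 (mod 41).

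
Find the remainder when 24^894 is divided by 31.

8

By repeated squaring mod 31: 24^1≡24, 24^2≡18, 24^4≡14, 24^8≡10, 24^16≡7, 24^32≡18, 24^64≡14, 24^128≡10, 24^256≡7, 24^512≡18.
Since 894 = 2 + 4 + 8 + 16 + 32 + 64 + 256 + 512 in binary, 24^894 ≡ 18·14·10·7·18·14·7·18 ≡ 8 (mod 31).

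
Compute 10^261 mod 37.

1

By repeated squaring mod 37: 10^1≡10, 10^2≡26, 10^4≡10, 10^8≡26, 10^16≡10, 10^32≡26, 10^64≡10, 10^128≡26, 10^256≡10.
261 = 1 + 4 + 256, so 10^261 ≡ 10·10·10 ≡ 1 (mod 37).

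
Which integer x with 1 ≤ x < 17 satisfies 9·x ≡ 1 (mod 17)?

2

9·2 = 18 = 1·17 + 1, so 9⁻¹ ≡ 2 (mod 17).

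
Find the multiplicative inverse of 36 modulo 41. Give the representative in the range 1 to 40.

36·8 = 288 = 7·41 + 1, so 36⁻¹ ≡ 8 (mod 41).

8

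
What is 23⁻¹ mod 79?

79 = 3·23 + 10
23 = 2·10 + 3
10 = 3·3 + 1
3 = 3·1 + 0
Back-substituting gives 23·55 ≡ 1 (mod 79).

55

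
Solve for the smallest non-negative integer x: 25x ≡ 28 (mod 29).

The inverse of 25 mod 29 is 7 (since 25·7 = 175 ≡ 1).
So x ≡ 7·28 = 196 ≡ 22 (mod 29).

22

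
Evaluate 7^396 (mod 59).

12

Successive squares of 7 mod 59: 7^1≡7, 7^2≡49, 7^4≡41, 7^8≡29, 7^16≡15, 7^32≡48, 7^64≡3, 7^128≡9, 7^256≡22.
396 = 4 + 8 + 128 + 256, so 7^396 ≡ 41·29·9·22 ≡ 12 (mod 59).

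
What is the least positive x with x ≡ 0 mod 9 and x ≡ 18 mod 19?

18

x ≡ 0 (mod 9) gives x ∈ {0, 9, 18}.
The first of these with x mod 19 = 18 is 18.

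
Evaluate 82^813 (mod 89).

46

Square-and-reduce mod 89: 82^1≡82, 82^2≡49, 82^4≡87, 82^8≡4, 82^16≡16, 82^32≡78, 82^64≡32, 82^128≡45, 82^256≡67, 82^512≡39.
Since 813 = 1 + 4 + 8 + 32 + 256 + 512 in binary, 82^813 ≡ 82·87·4·78·67·39 ≡ 46 (mod 89).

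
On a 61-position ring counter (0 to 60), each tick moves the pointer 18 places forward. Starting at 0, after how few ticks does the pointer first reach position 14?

18⁻¹ ≡ 17 (mod 61) because 18·17 = 306 = 5·61 + 1.
So x ≡ 17·14 = 238 ≡ 55 (mod 61).

55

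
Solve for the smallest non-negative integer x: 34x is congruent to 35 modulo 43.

20

34⁻¹ ≡ 19 (mod 43) because 34·19 = 646 = 15·43 + 1.
Multiplying both sides by 19: x ≡ 19·35 = 665 ≡ 20 (mod 43).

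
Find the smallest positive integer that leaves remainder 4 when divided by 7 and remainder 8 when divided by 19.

46

x ≡ 4 (mod 7) gives x ∈ {4, 11, 18, 25, 32, 39, 46}.
The first of these with x mod 19 = 8 is 46.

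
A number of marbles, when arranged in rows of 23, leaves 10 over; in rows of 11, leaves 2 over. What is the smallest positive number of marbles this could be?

79

x ≡ 2 (mod 11) gives x ∈ {2, 13, 24, 35, 46, 57, 68, 79}.
The first of these with x mod 23 = 10 is 79.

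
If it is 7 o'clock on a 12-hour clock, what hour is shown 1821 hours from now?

4

1821 = 151·12 + 9, so 1821 mod 12 = 9.
7 + 9 → 4 on a 12-hour dial.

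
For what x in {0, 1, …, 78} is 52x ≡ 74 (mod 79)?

47

52⁻¹ ≡ 38 (mod 79) because 52·38 = 1976 = 25·79 + 1.
So x ≡ 38·74 = 2812 ≡ 47 (mod 79).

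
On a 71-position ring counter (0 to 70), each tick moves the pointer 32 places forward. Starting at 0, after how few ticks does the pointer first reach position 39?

70

32⁻¹ ≡ 20 (mod 71) because 32·20 = 640 = 9·71 + 1.
So x ≡ 20·39 = 780 ≡ 70 (mod 71).
Check: 32·70 = 2240 = 31·71 + 39.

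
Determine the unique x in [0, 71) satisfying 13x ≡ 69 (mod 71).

49

13⁻¹ ≡ 11 (mod 71) because 13·11 = 143 = 2·71 + 1.
Multiplying both sides by 11: x ≡ 11·69 = 759 ≡ 49 (mod 71).
Check: 13·49 = 637 = 8·71 + 69.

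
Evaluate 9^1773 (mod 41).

By repeated squaring mod 41: 9^1≡9, 9^2≡40, 9^4≡1, 9^8≡1, 9^16≡1, 9^32≡1, 9^64≡1, 9^128≡1, 9^256≡1, 9^512≡1, 9^1024≡1.
Since 1773 = 1 + 4 + 8 + 32 + 64 + 128 + 512 + 1024 in binary, 9^1773 ≡ 9·1·1·1·1·1·1·1 ≡ 9 (mod 41).

9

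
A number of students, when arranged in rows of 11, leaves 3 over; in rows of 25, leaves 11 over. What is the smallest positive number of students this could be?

36

x ≡ 3 (mod 11) gives x ∈ {3, 14, 25, 36}.
The first of these with x mod 25 = 11 is 36.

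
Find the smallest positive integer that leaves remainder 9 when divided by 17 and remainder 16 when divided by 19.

x ≡ 9 (mod 17) gives x ∈ {9, 26, 43, 60, 77, 94, 111}.
The first of these with x mod 19 = 16 is 111.

111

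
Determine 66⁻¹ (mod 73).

52

66·52 = 3432 = 47·73 + 1, so 66⁻¹ ≡ 52 (mod 73).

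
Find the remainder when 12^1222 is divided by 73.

36

Square-and-reduce mod 73: 12^1≡12, 12^2≡71, 12^4≡4, 12^8≡16, 12^16≡37, 12^32≡55, 12^64≡32, 12^128≡2, 12^256≡4, 12^512≡16, 12^1024≡37.
1222 = 2 + 4 + 64 + 128 + 1024, so 12^1222 ≡ 71·4·32·2·37 ≡ 36 (mod 73).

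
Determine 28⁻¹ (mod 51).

28·31 = 868 = 17·51 + 1, so 28⁻¹ ≡ 31 (mod 51).

31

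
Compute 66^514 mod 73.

Successive squares of 66 mod 73: 66^1≡66, 66^2≡49, 66^4≡65, 66^8≡64, 66^16≡8, 66^32≡64, 66^64≡8, 66^128≡64, 66^256≡8, 66^512≡64.
514 = 2 + 512, so 66^514 ≡ 49·64 ≡ 70 (mod 73).

70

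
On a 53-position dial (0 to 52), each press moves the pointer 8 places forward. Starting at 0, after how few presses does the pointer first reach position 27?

10

8⁻¹ ≡ 20 (mod 53) because 8·20 = 160 = 3·53 + 1.
So x ≡ 20·27 = 540 ≡ 10 (mod 53).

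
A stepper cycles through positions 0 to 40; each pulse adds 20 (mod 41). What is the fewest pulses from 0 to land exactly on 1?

41 = 2·20 + 1
20 = 20·1 + 0
Back-substituting gives 20·39 ≡ 1 (mod 41).

39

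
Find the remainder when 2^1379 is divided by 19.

15

Successive squares of 2 mod 19: 2^1≡2, 2^2≡4, 2^4≡16, 2^8≡9, 2^16≡5, 2^32≡6, 2^64≡17, 2^128≡4, 2^256≡16, 2^512≡9, 2^1024≡5.
1379 = 1 + 2 + 32 + 64 + 256 + 1024, so 2^1379 ≡ 2·4·6·17·16·5 ≡ 15 (mod 19).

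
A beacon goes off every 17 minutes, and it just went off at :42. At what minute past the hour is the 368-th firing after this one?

368·17 = 6256.
6256 − 104·60 = 16, so 6256 ≡ 16 (mod 60).
(42 + 16) mod 60 = 58.

58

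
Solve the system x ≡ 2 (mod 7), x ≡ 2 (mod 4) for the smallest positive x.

2

x ≡ 2 (mod 4) gives x ∈ {2}.
The first of these with x mod 7 = 2 is 2.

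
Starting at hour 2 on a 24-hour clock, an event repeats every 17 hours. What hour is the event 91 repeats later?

91·17 = 1547.
1547 − 64·24 = 11, so 1547 ≡ 11 (mod 24).
(2 + 11) mod 24 = 13.

13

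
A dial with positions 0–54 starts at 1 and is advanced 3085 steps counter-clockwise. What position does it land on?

Dividing 3085 by 55 gives quotient 56 and remainder 5.
(1 − 5) mod 55 = 51.

51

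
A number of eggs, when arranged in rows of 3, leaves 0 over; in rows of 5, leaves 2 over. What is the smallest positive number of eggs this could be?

12

x ≡ 0 (mod 3) gives x ∈ {0, 3, 6, 9, 12}.
The first of these with x mod 5 = 2 is 12.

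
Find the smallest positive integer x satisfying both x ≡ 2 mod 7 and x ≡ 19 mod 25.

x ≡ 2 (mod 7) gives x ∈ {2, 9, 16, 23, 30, 37, 44}.
The first of these with x mod 25 = 19 is 44.

44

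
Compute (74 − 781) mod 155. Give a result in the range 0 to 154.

781 mod 155 = 6 (since 5·155 = 775).
(74 − 6) mod 155 = 68.

68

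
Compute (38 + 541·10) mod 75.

48

541·10 = 5410.
5410 = 72·75 + 10, so 5410 mod 75 = 10.
(38 + 10) mod 75 = 48.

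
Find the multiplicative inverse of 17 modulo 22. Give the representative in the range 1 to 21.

13

17·13 = 221 = 10·22 + 1, so 17⁻¹ ≡ 13 (mod 22).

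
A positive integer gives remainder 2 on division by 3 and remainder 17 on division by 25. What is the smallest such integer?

17

Since 25·1 ≡ 1 (mod 3), take x = 17 + 25·((2−17)·1 mod 3) = 17 + 25·0 = 17.
Check: 17 mod 3 = 2, 17 mod 25 = 17.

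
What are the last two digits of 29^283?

Square-and-reduce mod 100: 29^1≡29, 29^2≡41, 29^4≡81, 29^8≡61, 29^16≡21, 29^32≡41, 29^64≡81, 29^128≡61, 29^256≡21.
Since 283 = 1 + 2 + 8 + 16 + 256 in binary, 29^283 ≡ 29·41·61·21·21 ≡ 89 (mod 100).

89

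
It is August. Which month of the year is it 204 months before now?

August

204 mod 12 = 0 (since 17·12 = 204).
August − 0 months → August.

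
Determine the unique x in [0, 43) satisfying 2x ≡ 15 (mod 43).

29

2⁻¹ ≡ 22 (mod 43) because 2·22 = 44 = 1·43 + 1.
So x ≡ 22·15 = 330 ≡ 29 (mod 43).
Check: 2·29 = 58 = 1·43 + 15.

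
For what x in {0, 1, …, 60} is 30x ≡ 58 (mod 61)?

30⁻¹ ≡ 59 (mod 61) because 30·59 = 1770 = 29·61 + 1.
So x ≡ 59·58 = 3422 ≡ 6 (mod 61).

6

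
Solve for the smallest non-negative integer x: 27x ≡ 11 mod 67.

55

The inverse of 27 mod 67 is 5 (since 27·5 = 135 ≡ 1).
So x ≡ 5·11 = 55 ≡ 55 (mod 67).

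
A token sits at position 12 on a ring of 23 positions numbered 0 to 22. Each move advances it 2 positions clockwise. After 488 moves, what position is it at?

22

488·2 = 976.
976 − 42·23 = 10, so 976 ≡ 10 (mod 23).
(12 + 10) mod 23 = 22.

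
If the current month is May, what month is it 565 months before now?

April

Dividing 565 by 12 gives quotient 47 and remainder 1.
May − 1 month → April.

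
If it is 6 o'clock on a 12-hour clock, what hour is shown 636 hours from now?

636 = 53·12 + 0, so 636 mod 12 = 0.
6 + 0 → 6 on a 12-hour dial.

6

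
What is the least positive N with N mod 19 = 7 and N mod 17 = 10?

Since 17·9 ≡ 1 (mod 19), take x = 10 + 17·((7−10)·9 mod 19) = 10 + 17·11 = 197.
Check: 197 mod 19 = 7, 197 mod 17 = 10.

197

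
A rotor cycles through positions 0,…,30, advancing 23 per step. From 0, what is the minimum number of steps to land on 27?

16

23⁻¹ ≡ 27 (mod 31) because 23·27 = 621 = 20·31 + 1.
So x ≡ 27·27 = 729 ≡ 16 (mod 31).
Check: 23·16 = 368 = 11·31 + 27.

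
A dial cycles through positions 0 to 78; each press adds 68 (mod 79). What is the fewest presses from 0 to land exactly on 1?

79 = 1·68 + 11
68 = 6·11 + 2
11 = 5·2 + 1
2 = 2·1 + 0
Back-substituting gives 68·43 ≡ 1 (mod 79).

43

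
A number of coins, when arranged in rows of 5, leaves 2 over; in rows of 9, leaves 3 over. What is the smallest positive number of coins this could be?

12

Since 9·4 ≡ 1 (mod 5), take x = 3 + 9·((2−3)·4 mod 5) = 3 + 9·1 = 12.
Check: 12 mod 5 = 2, 12 mod 9 = 3.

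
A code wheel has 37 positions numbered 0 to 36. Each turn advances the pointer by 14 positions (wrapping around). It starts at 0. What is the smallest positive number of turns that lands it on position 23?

36

The inverse of 14 mod 37 is 8 (since 14·8 = 112 ≡ 1).
Multiplying both sides by 8: x ≡ 8·23 = 184 ≡ 36 (mod 37).
Check: 14·36 = 504 = 13·37 + 23.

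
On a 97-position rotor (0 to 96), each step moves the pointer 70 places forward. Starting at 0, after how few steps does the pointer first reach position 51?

52

70⁻¹ ≡ 79 (mod 97) because 70·79 = 5530 = 57·97 + 1.
Multiplying both sides by 79: x ≡ 79·51 = 4029 ≡ 52 (mod 97).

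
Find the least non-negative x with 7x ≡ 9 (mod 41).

7⁻¹ ≡ 6 (mod 41) because 7·6 = 42 = 1·41 + 1.
So x ≡ 6·9 = 54 ≡ 13 (mod 41).

13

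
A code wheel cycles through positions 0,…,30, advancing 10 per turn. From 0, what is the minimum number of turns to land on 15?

10⁻¹ ≡ 28 (mod 31) because 10·28 = 280 = 9·31 + 1.
Multiplying both sides by 28: x ≡ 28·15 = 420 ≡ 17 (mod 31).

17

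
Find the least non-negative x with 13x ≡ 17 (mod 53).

The inverse of 13 mod 53 is 49 (since 13·49 = 637 ≡ 1).
Multiplying both sides by 49: x ≡ 49·17 = 833 ≡ 38 (mod 53).
Check: 13·38 = 494 = 9·53 + 17.

38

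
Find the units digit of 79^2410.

Last digits of 9^n: 9, 1 (period 2).
2410 leaves remainder 0 on division by 2, so 79^2410 ends in 1.

1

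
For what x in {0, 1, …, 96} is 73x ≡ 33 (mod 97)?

73⁻¹ ≡ 4 (mod 97) because 73·4 = 292 = 3·97 + 1.
So x ≡ 4·33 = 132 ≡ 35 (mod 97).

35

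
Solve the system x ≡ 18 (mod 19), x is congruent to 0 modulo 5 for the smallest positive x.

Since 5·4 ≡ 1 (mod 19), take x = 0 + 5·((18−0)·4 mod 19) = 0 + 5·15 = 75.
Check: 75 mod 19 = 18, 75 mod 5 = 0.

75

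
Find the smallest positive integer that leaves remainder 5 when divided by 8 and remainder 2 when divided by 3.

x ≡ 2 (mod 3) gives x ∈ {2, 5}.
The first of these with x mod 8 = 5 is 5.

5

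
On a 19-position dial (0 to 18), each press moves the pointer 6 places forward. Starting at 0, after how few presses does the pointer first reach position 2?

13

6⁻¹ ≡ 16 (mod 19) because 6·16 = 96 = 5·19 + 1.
Multiplying both sides by 16: x ≡ 16·2 = 32 ≡ 13 (mod 19).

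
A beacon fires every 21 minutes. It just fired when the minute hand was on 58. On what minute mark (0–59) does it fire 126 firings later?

4

126·21 = 2646.
2646 − 44·60 = 6, so 2646 ≡ 6 (mod 60).
(58 + 6) mod 60 = 4.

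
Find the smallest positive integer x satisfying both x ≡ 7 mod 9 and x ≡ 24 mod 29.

x ≡ 7 (mod 9) gives x ∈ {7, 16, 25, 34, 43, 52, 61, 70, …}.
The first of these with x mod 29 = 24 is 169.

169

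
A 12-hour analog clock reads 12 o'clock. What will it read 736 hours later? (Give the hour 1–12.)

736 − 61·12 = 4, so 736 ≡ 4 (mod 12).
12 + 4 → 4 on a 12-hour dial.

4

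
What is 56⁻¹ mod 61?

12

61 = 1·56 + 5
56 = 11·5 + 1
5 = 5·1 + 0
Back-substituting gives 56·12 ≡ 1 (mod 61).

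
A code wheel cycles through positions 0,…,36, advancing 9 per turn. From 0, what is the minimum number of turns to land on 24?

9⁻¹ ≡ 33 (mod 37) because 9·33 = 297 = 8·37 + 1.
Multiplying both sides by 33: x ≡ 33·24 = 792 ≡ 15 (mod 37).

15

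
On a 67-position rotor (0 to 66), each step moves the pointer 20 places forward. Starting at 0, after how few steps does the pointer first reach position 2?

47

20⁻¹ ≡ 57 (mod 67) because 20·57 = 1140 = 17·67 + 1.
So x ≡ 57·2 = 114 ≡ 47 (mod 67).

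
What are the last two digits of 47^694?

69

By repeated squaring mod 100: 47^1≡47, 47^2≡9, 47^4≡81, 47^8≡61, 47^16≡21, 47^32≡41, 47^64≡81, 47^128≡61, 47^256≡21, 47^512≡41.
Since 694 = 2 + 4 + 16 + 32 + 128 + 512 in binary, 47^694 ≡ 9·81·21·41·61·41 ≡ 69 (mod 100).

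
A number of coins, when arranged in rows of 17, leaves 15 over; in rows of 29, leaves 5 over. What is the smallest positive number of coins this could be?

440

Since 29·10 ≡ 1 (mod 17), take x = 5 + 29·((15−5)·10 mod 17) = 5 + 29·15 = 440.
Check: 440 mod 17 = 15, 440 mod 29 = 5.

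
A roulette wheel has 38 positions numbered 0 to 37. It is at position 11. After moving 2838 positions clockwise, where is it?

37

2838 − 74·38 = 26, so 2838 ≡ 26 (mod 38).
(11 + 26) mod 38 = 37.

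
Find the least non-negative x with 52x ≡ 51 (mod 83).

52⁻¹ ≡ 8 (mod 83) because 52·8 = 416 = 5·83 + 1.
Multiplying both sides by 8: x ≡ 8·51 = 408 ≡ 76 (mod 83).
Check: 52·76 = 3952 = 47·83 + 51.

76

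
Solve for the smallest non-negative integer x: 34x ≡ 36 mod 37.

25

The inverse of 34 mod 37 is 12 (since 34·12 = 408 ≡ 1).
So x ≡ 12·36 = 432 ≡ 25 (mod 37).
Check: 34·25 = 850 = 22·37 + 36.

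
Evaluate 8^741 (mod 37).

Square-and-reduce mod 37: 8^1≡8, 8^2≡27, 8^4≡26, 8^8≡10, 8^16≡26, 8^32≡10, 8^64≡26, 8^128≡10, 8^256≡26, 8^512≡10.
741 = 1 + 4 + 32 + 64 + 128 + 512, so 8^741 ≡ 8·26·10·26·10·10 ≡ 6 (mod 37).

6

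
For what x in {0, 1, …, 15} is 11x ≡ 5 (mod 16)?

11⁻¹ ≡ 3 (mod 16) because 11·3 = 33 = 2·16 + 1.
Multiplying both sides by 3: x ≡ 3·5 = 15 ≡ 15 (mod 16).

15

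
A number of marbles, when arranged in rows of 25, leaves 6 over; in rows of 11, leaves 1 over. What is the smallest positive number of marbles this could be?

Since 11·16 ≡ 1 (mod 25), take x = 1 + 11·((6−1)·16 mod 25) = 1 + 11·5 = 56.
Check: 56 mod 25 = 6, 56 mod 11 = 1.

56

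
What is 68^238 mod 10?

Last digits of 8^n: 8, 4, 2, 6 (period 4).
238 leaves remainder 2 on division by 4, so 68^238 ends in 4.

4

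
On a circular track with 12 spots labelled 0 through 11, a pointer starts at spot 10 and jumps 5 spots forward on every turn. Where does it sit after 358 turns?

0

358·5 = 1790.
1790 mod 12 = 2 (since 149·12 = 1788).
(10 + 2) mod 12 = 0.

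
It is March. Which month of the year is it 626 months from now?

626 − 52·12 = 2, so 626 ≡ 2 (mod 12).
March + 2 months → May.

May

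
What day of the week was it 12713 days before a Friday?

Thursday

Dividing 12713 by 7 gives quotient 1816 and remainder 1.
Friday − 1 day → Thursday.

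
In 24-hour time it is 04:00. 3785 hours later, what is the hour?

21

Dividing 3785 by 24 gives quotient 157 and remainder 17.
(4 + 17) mod 24 = 21.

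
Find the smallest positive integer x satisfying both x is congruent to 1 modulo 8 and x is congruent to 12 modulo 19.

Since 19·3 ≡ 1 (mod 8), take x = 12 + 19·((1−12)·3 mod 8) = 12 + 19·7 = 145.
Check: 145 mod 8 = 1, 145 mod 19 = 12.

145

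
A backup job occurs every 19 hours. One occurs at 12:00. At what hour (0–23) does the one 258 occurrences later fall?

18

258·19 = 4902.
Dividing 4902 by 24 gives quotient 204 and remainder 6.
(12 + 6) mod 24 = 18.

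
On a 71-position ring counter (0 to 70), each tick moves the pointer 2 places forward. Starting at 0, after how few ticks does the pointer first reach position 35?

53

2⁻¹ ≡ 36 (mod 71) because 2·36 = 72 = 1·71 + 1.
So x ≡ 36·35 = 1260 ≡ 53 (mod 71).
Check: 2·53 = 106 = 1·71 + 35.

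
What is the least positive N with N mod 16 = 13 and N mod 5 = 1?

x ≡ 1 (mod 5) gives x ∈ {1, 6, 11, 16, 21, 26, 31, 36, …}.
The first of these with x mod 16 = 13 is 61.

61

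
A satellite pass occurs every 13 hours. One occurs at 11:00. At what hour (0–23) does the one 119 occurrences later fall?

119·13 = 1547.
1547 = 64·24 + 11, so 1547 mod 24 = 11.
(11 + 11) mod 24 = 22.

22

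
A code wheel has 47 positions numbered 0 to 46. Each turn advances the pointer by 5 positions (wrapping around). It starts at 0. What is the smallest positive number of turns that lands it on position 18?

13

The inverse of 5 mod 47 is 19 (since 5·19 = 95 ≡ 1).
Multiplying both sides by 19: x ≡ 19·18 = 342 ≡ 13 (mod 47).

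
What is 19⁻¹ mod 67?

67 = 3·19 + 10
19 = 1·10 + 9
10 = 1·9 + 1
9 = 9·1 + 0
Back-substituting gives 19·60 ≡ 1 (mod 67).

60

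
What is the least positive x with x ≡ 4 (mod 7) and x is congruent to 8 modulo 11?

Since 11·2 ≡ 1 (mod 7), take x = 8 + 11·((4−8)·2 mod 7) = 8 + 11·6 = 74.
Check: 74 mod 7 = 4, 74 mod 11 = 8.

74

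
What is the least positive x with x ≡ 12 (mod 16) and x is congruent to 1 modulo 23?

300

x ≡ 12 (mod 16) gives x ∈ {12, 28, 44, 60, 76, 92, 108, 124, …}.
The first of these with x mod 23 = 1 is 300.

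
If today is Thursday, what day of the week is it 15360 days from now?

Saturday

15360 = 2194·7 + 2, so 15360 mod 7 = 2.
Thursday + 2 days → Saturday.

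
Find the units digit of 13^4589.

3

Powers of 3 mod 10 repeat with period 4: 3, 9, 7, 1.
4589 mod 4 = 1, so the last digit matches 3^1 = 3.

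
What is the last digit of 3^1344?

1

Powers of 3 mod 10 repeat with period 4: 3, 9, 7, 1.
1344 leaves remainder 0 on division by 4, so 3^1344 ends in 1.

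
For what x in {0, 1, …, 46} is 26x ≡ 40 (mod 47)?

The inverse of 26 mod 47 is 38 (since 26·38 = 988 ≡ 1).
So x ≡ 38·40 = 1520 ≡ 16 (mod 47).

16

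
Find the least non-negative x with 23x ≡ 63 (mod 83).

28

23⁻¹ ≡ 65 (mod 83) because 23·65 = 1495 = 18·83 + 1.
So x ≡ 65·63 = 4095 ≡ 28 (mod 83).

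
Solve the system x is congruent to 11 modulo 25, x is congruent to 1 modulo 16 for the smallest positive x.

x ≡ 1 (mod 16) gives x ∈ {1, 17, 33, 49, 65, 81, 97, 113, …}.
The first of these with x mod 25 = 11 is 161.

161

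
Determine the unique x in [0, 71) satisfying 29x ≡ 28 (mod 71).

The inverse of 29 mod 71 is 49 (since 29·49 = 1421 ≡ 1).
Multiplying both sides by 49: x ≡ 49·28 = 1372 ≡ 23 (mod 71).

23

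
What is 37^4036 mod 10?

Last digits of 7^n: 7, 9, 3, 1 (period 4).
4036 leaves remainder 0 on division by 4, so 37^4036 ends in 1.

1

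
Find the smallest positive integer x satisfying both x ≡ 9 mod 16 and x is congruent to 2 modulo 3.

41

x ≡ 2 (mod 3) gives x ∈ {2, 5, 8, 11, 14, 17, 20, 23, …}.
The first of these with x mod 16 = 9 is 41.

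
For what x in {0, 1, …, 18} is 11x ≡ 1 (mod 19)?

11⁻¹ ≡ 7 (mod 19) because 11·7 = 77 = 4·19 + 1.
So x ≡ 7·1 = 7 ≡ 7 (mod 19).
Check: 11·7 = 77 = 4·19 + 1.

7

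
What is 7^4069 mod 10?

7

Last digits of 7^n: 7, 9, 3, 1 (period 4).
4069 leaves remainder 1 on division by 4, so 7^4069 ends in 7.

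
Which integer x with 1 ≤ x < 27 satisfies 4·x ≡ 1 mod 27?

4·7 = 28 = 1·27 + 1, so 4⁻¹ ≡ 7 (mod 27).

7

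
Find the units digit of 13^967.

7

The units digit of 13^n cycles with period 4: 3, 9, 7, 1, …
967 leaves remainder 3 on division by 4, so 13^967 ends in 7.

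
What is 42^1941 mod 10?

Powers of 2 mod 10 repeat with period 4: 2, 4, 8, 6.
1941 mod 4 = 1, so the last digit matches 2^1 = 2.

2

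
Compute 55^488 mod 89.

By repeated squaring mod 89: 55^1≡55, 55^2≡88, 55^4≡1, 55^8≡1, 55^16≡1, 55^32≡1, 55^64≡1, 55^128≡1, 55^256≡1.
488 = 8 + 32 + 64 + 128 + 256, so 55^488 ≡ 1·1·1·1·1 ≡ 1 (mod 89).

1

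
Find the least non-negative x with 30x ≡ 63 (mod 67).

49

30⁻¹ ≡ 38 (mod 67) because 30·38 = 1140 = 17·67 + 1.
So x ≡ 38·63 = 2394 ≡ 49 (mod 67).
Check: 30·49 = 1470 = 21·67 + 63.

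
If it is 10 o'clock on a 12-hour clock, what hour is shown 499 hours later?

5

Dividing 499 by 12 gives quotient 41 and remainder 7.
10 + 7 → 5 on a 12-hour dial.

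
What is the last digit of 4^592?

6

Powers of 4 mod 10 repeat with period 2: 4, 6.
592 mod 2 = 0, so the last digit matches 4^2 = 6.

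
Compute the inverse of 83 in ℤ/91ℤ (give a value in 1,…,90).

34

91 = 1·83 + 8
83 = 10·8 + 3
8 = 2·3 + 2
3 = 1·2 + 1
2 = 2·1 + 0
Back-substituting gives 83·34 ≡ 1 (mod 91).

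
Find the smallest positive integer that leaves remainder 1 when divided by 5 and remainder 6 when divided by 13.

6

x ≡ 1 (mod 5) gives x ∈ {1, 6}.
The first of these with x mod 13 = 6 is 6.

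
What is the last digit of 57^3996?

The units digit of 57^n cycles with period 4: 7, 9, 3, 1, …
3996 mod 4 = 0, so the last digit matches 7^4 = 1.

1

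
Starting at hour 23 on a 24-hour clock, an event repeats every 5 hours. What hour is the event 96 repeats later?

96·5 = 480.
Dividing 480 by 24 gives quotient 20 and remainder 0.
(23 + 0) mod 24 = 23.

23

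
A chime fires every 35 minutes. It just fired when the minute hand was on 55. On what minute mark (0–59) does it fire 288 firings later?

55

288·35 = 10080.
Dividing 10080 by 60 gives quotient 168 and remainder 0.
(55 + 0) mod 60 = 55.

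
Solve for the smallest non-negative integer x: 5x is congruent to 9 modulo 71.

The inverse of 5 mod 71 is 57 (since 5·57 = 285 ≡ 1).
So x ≡ 57·9 = 513 ≡ 16 (mod 71).

16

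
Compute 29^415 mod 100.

Successive squares of 29 mod 100: 29^1≡29, 29^2≡41, 29^4≡81, 29^8≡61, 29^16≡21, 29^32≡41, 29^64≡81, 29^128≡61, 29^256≡21.
Since 415 = 1 + 2 + 4 + 8 + 16 + 128 + 256 in binary, 29^415 ≡ 29·41·81·61·21·61·21 ≡ 49 (mod 100).

49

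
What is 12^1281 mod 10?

2

The units digit of 12^n cycles with period 4: 2, 4, 8, 6, …
1281 leaves remainder 1 on division by 4, so 12^1281 ends in 2.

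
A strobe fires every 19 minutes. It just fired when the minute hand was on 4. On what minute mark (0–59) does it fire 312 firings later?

52

312·19 = 5928.
5928 − 98·60 = 48, so 5928 ≡ 48 (mod 60).
(4 + 48) mod 60 = 52.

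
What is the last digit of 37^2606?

9

The units digit of 37^n cycles with period 4: 7, 9, 3, 1, …
2606 mod 4 = 2, so the last digit matches 7^2 = 9.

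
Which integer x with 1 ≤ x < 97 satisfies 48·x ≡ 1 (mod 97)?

95

97 = 2·48 + 1
48 = 48·1 + 0
Back-substituting gives 48·95 ≡ 1 (mod 97).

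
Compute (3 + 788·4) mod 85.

788·4 = 3152.
Dividing 3152 by 85 gives quotient 37 and remainder 7.
(3 + 7) mod 85 = 10.

10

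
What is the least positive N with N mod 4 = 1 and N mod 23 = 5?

5

x ≡ 1 (mod 4) gives x ∈ {1, 5}.
The first of these with x mod 23 = 5 is 5.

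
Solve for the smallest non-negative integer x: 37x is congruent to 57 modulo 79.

37⁻¹ ≡ 47 (mod 79) because 37·47 = 1739 = 22·79 + 1.
Multiplying both sides by 47: x ≡ 47·57 = 2679 ≡ 72 (mod 79).

72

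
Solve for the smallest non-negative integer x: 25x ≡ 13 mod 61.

The inverse of 25 mod 61 is 22 (since 25·22 = 550 ≡ 1).
Multiplying both sides by 22: x ≡ 22·13 = 286 ≡ 42 (mod 61).

42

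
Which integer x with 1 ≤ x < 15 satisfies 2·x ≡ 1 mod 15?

15 = 7·2 + 1
2 = 2·1 + 0
Back-substituting gives 2·8 ≡ 1 (mod 15).

8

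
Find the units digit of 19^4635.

Last digits of 9^n: 9, 1 (period 2).
4635 mod 2 = 1, so the last digit matches 9^1 = 9.

9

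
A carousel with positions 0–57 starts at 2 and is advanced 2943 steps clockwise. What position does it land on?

45

2943 = 50·58 + 43, so 2943 mod 58 = 43.
(2 + 43) mod 58 = 45.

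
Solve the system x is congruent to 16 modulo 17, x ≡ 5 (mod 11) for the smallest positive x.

x ≡ 5 (mod 11) gives x ∈ {5, 16}.
The first of these with x mod 17 = 16 is 16.

16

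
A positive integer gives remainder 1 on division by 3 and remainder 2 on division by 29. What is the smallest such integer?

31

x ≡ 1 (mod 3) gives x ∈ {1, 4, 7, 10, 13, 16, 19, 22, …}.
The first of these with x mod 29 = 2 is 31.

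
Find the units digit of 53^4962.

Powers of 3 mod 10 repeat with period 4: 3, 9, 7, 1.
4962 leaves remainder 2 on division by 4, so 53^4962 ends in 9.

9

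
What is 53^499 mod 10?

7

The units digit of 53^n cycles with period 4: 3, 9, 7, 1, …
499 mod 4 = 3, so the last digit matches 3^3 = 7.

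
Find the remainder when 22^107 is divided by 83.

55

Successive squares of 22 mod 83: 22^1≡22, 22^2≡69, 22^4≡30, 22^8≡70, 22^16≡3, 22^32≡9, 22^64≡81.
107 = 1 + 2 + 8 + 32 + 64, so 22^107 ≡ 22·69·70·9·81 ≡ 55 (mod 83).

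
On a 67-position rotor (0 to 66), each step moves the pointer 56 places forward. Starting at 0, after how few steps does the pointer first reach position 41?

56⁻¹ ≡ 6 (mod 67) because 56·6 = 336 = 5·67 + 1.
Multiplying both sides by 6: x ≡ 6·41 = 246 ≡ 45 (mod 67).
Check: 56·45 = 2520 = 37·67 + 41.

45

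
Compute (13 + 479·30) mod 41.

33

479·30 = 14370.
Dividing 14370 by 41 gives quotient 350 and remainder 20.
(13 + 20) mod 41 = 33.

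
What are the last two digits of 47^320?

01

Square-and-reduce mod 100: 47^1≡47, 47^2≡9, 47^4≡81, 47^8≡61, 47^16≡21, 47^32≡41, 47^64≡81, 47^128≡61, 47^256≡21.
Since 320 = 64 + 256 in binary, 47^320 ≡ 81·21 ≡ 1 (mod 100).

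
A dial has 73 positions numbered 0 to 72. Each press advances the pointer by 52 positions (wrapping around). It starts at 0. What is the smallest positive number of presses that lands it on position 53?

67

52⁻¹ ≡ 66 (mod 73) because 52·66 = 3432 = 47·73 + 1.
So x ≡ 66·53 = 3498 ≡ 67 (mod 73).
Check: 52·67 = 3484 = 47·73 + 53.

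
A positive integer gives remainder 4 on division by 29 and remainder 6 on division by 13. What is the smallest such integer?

149

x ≡ 6 (mod 13) gives x ∈ {6, 19, 32, 45, 58, 71, 84, 97, …}.
The first of these with x mod 29 = 4 is 149.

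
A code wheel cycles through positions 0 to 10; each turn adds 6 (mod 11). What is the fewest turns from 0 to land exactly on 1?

6·2 = 12 = 1·11 + 1, so 6⁻¹ ≡ 2 (mod 11).

2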